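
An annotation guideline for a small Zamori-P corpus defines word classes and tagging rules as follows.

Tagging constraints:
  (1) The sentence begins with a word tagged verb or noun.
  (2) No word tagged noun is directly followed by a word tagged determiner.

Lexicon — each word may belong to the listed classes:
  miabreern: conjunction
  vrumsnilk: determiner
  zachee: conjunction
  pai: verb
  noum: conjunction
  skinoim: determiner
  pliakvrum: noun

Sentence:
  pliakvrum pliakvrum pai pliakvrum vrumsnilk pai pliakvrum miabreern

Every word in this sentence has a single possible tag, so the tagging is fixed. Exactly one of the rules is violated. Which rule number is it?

2

Fixed tagging: noun noun verb noun determiner verb noun conjunction.
Rule check: R1 ✓, R2 ✗.
Only rule 2 fails.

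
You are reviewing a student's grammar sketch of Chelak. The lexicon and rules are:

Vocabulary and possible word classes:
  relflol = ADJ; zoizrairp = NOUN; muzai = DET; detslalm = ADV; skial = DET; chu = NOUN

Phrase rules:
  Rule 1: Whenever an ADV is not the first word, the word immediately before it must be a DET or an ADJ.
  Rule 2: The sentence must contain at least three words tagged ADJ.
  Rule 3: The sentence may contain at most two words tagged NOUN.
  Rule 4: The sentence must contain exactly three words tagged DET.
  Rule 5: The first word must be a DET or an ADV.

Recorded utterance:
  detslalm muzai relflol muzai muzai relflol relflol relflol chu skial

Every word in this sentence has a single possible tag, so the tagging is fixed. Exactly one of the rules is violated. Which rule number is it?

Fixed tagging: ADV DET ADJ DET DET ADJ ADJ ADJ NOUN DET.
Applying the rules: R1 holds, R2 holds, R3 holds, R4 violated, R5 holds.
Only rule 4 fails.

4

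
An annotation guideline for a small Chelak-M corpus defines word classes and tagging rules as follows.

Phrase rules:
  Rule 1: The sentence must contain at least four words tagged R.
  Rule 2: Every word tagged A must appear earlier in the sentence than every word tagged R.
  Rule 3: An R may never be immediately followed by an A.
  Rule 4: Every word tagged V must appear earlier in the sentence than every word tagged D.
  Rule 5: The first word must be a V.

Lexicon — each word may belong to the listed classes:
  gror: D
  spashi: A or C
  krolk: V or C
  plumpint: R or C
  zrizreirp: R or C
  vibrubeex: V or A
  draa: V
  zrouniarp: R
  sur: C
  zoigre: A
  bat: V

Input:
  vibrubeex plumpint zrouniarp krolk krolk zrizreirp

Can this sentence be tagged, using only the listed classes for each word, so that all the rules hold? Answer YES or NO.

Candidates per position — 1:vibrubeex {V,A}; 2:plumpint {R,C}; 3:zrouniarp {R}; 4:krolk {V,C}; 5:krolk {V,C}; 6:zrizreirp {R,C}.
Rule 1 cannot be satisfied by any choice of tags from the lexicon.
So there is no consistent tagging.

NO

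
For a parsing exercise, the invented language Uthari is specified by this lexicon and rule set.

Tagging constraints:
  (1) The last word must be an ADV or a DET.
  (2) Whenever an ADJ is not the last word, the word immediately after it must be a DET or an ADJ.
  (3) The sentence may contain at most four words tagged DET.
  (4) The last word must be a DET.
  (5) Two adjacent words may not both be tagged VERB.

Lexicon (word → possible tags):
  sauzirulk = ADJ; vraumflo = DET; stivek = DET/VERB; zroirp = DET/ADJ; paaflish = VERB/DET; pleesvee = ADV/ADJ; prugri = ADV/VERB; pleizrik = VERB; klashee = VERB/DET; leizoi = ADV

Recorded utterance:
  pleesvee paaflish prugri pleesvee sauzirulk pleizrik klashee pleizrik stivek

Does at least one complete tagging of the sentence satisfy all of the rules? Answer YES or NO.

NO

Candidates per position — 1:pleesvee {ADV,ADJ}; 2:paaflish {VERB,DET}; 3:prugri {ADV,VERB}; 4:pleesvee {ADV,ADJ}; 5:sauzirulk {ADJ}; 6:pleizrik {VERB}; 7:klashee {VERB,DET}; 8:pleizrik {VERB}; 9:stivek {DET,VERB}.
Rule 2 cannot be satisfied by any choice of tags from the lexicon.
So there is no consistent tagging.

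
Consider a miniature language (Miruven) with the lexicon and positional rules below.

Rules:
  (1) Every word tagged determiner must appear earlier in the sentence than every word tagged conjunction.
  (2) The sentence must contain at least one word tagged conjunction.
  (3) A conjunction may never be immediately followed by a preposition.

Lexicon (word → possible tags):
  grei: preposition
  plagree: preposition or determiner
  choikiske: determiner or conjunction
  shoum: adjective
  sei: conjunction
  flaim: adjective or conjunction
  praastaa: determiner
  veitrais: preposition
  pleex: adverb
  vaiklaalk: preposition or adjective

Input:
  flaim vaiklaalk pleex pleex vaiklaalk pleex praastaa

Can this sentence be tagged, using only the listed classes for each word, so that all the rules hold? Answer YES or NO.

Candidates per position — 1:flaim {adjective,conjunction}; 2:vaiklaalk {preposition,adjective}; 3:pleex {adverb}; 4:pleex {adverb}; 5:vaiklaalk {preposition,adjective}; 6:pleex {adverb}; 7:praastaa {determiner}.
Every candidate sequence violates at least one rule; no consistent tagging exists.

NO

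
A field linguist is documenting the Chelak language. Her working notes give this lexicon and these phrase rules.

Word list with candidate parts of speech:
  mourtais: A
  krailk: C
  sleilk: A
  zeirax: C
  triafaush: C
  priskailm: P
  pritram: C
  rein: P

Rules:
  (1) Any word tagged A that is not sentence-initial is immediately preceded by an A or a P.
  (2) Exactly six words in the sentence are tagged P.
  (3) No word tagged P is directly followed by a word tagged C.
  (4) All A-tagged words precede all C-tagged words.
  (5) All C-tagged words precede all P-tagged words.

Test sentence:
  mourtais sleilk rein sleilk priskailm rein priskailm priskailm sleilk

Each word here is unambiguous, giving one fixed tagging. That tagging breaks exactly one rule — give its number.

2

Fixed tagging: A A P A P P P P A.
Rule check: R1 holds, R2 violated, R3 holds, R4 holds, R5 holds.
Only rule 2 fails.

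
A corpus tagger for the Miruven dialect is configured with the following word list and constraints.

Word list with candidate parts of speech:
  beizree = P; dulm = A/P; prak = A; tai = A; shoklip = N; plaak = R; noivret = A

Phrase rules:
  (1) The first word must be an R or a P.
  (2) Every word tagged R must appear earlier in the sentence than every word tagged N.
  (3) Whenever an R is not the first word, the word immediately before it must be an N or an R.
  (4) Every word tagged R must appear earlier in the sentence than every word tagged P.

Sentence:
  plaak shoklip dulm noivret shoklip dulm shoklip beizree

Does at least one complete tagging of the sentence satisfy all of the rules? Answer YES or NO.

Candidates per position — 1:plaak {R}; 2:shoklip {N}; 3:dulm {A,P}; 4:noivret {A}; 5:shoklip {N}; 6:dulm {A,P}; 7:shoklip {N}; 8:beizree {P}.
One satisfying assignment: R N A A N A N P.
Checking: rule 1 ✓; rule 2 ✓; rule 3 ✓; rule 4 ✓.

YES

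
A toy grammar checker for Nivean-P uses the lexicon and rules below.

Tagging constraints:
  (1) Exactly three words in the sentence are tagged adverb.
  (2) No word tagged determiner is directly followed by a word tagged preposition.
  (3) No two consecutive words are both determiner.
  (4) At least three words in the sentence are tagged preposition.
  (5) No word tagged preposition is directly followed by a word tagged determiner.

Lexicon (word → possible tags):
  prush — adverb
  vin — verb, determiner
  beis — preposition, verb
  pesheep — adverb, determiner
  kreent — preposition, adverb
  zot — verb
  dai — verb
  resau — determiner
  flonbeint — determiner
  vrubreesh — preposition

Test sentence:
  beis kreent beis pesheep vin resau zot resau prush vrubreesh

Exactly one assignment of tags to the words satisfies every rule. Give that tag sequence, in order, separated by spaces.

preposition adverb preposition adverb verb determiner verb determiner adverb preposition

Candidates per position — 1:beis {preposition,verb}; 2:kreent {preposition,adverb}; 3:beis {preposition,verb}; 4:pesheep {adverb,determiner}; 5:vin {verb,determiner}; 6:resau {determiner}; 7:zot {verb}; 8:resau {determiner}; 9:prush {adverb}; 10:vrubreesh {preposition}.
At position 2, choosing preposition makes rule 1 impossible to satisfy; hence adverb.
At position 3, choosing verb makes rule 4 impossible to satisfy; hence preposition.
At position 4, choosing determiner makes rule 1 impossible to satisfy; hence adverb.
At position 5, choosing determiner makes rule 3 impossible to satisfy; hence verb.
At position 1, choosing verb makes rule 4 impossible to satisfy; hence preposition.
So the tagging must be: preposition adverb preposition adverb verb determiner verb determiner adverb preposition.
Rule-by-rule: rule 1 satisfied; rule 2 satisfied; rule 3 satisfied; rule 4 satisfied; rule 5 satisfied.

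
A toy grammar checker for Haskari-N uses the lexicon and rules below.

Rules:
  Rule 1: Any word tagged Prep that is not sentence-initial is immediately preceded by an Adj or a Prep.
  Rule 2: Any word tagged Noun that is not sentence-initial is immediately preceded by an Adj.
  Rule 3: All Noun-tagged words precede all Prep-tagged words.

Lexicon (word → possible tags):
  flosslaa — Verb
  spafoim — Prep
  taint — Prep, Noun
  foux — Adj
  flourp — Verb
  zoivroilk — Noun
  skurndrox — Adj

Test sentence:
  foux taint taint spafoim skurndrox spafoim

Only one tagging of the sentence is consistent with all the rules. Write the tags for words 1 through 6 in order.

Adj Prep Prep Prep Adj Prep

Candidates per position — 1:foux {Adj}; 2:taint {Prep,Noun}; 3:taint {Prep,Noun}; 4:spafoim {Prep}; 5:skurndrox {Adj}; 6:spafoim {Prep}.
If word 2 were Noun, no tagging could satisfy rule 1; so word 2 is Prep.
If word 3 were Noun, no tagging could satisfy rule 1; so word 3 is Prep.
So the tagging must be: Adj Prep Prep Prep Adj Prep.
Rule-by-rule: rule 1 ok; rule 2 ok; rule 3 ok.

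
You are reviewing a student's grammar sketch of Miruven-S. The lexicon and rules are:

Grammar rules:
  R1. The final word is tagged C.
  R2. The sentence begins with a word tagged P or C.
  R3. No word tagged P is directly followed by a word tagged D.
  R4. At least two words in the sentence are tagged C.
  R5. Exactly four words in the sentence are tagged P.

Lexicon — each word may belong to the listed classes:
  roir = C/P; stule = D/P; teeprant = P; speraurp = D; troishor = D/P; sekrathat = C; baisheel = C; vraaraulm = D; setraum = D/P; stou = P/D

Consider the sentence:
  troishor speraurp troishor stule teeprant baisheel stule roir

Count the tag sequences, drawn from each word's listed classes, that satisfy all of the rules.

Candidates per position — 1:troishor {D,P}; 2:speraurp {D}; 3:troishor {D,P}; 4:stule {D,P}; 5:teeprant {P}; 6:baisheel {C}; 7:stule {D,P}; 8:roir {C,P}.
There are 32 candidate sequences in total.
Every candidate sequence violates at least one rule; no consistent tagging exists.
Count = 0.

0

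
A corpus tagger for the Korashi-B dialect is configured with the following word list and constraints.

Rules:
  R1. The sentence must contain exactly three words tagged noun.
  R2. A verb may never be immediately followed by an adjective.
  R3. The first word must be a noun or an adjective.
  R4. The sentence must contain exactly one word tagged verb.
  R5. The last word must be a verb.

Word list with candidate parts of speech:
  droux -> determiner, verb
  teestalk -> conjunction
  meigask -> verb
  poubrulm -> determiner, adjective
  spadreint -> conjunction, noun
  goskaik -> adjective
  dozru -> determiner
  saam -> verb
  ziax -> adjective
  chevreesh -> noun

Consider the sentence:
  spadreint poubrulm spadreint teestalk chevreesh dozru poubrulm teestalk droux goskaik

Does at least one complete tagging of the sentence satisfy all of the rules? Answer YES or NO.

Candidates per position — 1:spadreint {conjunction,noun}; 2:poubrulm {determiner,adjective}; 3:spadreint {conjunction,noun}; 4:teestalk {conjunction}; 5:chevreesh {noun}; 6:dozru {determiner}; 7:poubrulm {determiner,adjective}; 8:teestalk {conjunction}; 9:droux {determiner,verb}; 10:goskaik {adjective}.
Rule 5 cannot be satisfied by any choice of tags from the lexicon.
So there is no consistent tagging.

NO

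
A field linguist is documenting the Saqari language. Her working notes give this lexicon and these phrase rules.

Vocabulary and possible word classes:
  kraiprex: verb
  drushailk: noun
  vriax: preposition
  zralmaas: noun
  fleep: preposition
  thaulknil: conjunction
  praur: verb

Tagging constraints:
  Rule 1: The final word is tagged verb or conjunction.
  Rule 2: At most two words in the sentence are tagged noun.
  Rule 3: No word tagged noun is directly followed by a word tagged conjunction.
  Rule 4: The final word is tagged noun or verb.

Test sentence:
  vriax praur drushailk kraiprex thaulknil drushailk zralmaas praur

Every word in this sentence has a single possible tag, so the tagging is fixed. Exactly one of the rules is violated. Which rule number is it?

Fixed tagging: preposition verb noun verb conjunction noun noun verb.
Checking each rule: R1 ✓, R2 ✗, R3 ✓, R4 ✓.
Only rule 2 fails.

2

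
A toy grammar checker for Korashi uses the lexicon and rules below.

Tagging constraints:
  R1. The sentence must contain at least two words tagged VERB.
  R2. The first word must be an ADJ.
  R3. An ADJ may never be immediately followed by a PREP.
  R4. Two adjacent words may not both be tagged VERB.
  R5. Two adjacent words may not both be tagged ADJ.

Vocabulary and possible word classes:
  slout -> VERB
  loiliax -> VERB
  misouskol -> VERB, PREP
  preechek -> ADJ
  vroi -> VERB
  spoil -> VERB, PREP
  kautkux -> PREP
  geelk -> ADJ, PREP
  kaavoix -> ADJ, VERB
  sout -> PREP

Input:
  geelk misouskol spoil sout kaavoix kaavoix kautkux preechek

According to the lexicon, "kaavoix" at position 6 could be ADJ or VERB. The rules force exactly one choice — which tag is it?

VERB

Candidates per position — 1:geelk {ADJ,PREP}; 2:misouskol {VERB,PREP}; 3:spoil {VERB,PREP}; 4:sout {PREP}; 5:kaavoix {ADJ,VERB}; 6:kaavoix {ADJ,VERB}; 7:kautkux {PREP}; 8:preechek {ADJ}.
Word 1 cannot be PREP — rule 2 would then fail for every completion. It is ADJ.
Word 2 cannot be PREP — rule 3 would then fail for every completion. It is VERB.
Word 3 cannot be VERB — rule 4 would then fail for every completion. It is PREP.
Word 6 cannot be ADJ — rule 3 would then fail for every completion. It is VERB.
Word 5 cannot be VERB — rule 4 would then fail for every completion. It is ADJ.
That leaves exactly one tagging: ADJ VERB PREP PREP ADJ VERB PREP ADJ.
Rule-by-rule: rule 1 holds; rule 2 holds; rule 3 holds; rule 4 holds; rule 5 holds.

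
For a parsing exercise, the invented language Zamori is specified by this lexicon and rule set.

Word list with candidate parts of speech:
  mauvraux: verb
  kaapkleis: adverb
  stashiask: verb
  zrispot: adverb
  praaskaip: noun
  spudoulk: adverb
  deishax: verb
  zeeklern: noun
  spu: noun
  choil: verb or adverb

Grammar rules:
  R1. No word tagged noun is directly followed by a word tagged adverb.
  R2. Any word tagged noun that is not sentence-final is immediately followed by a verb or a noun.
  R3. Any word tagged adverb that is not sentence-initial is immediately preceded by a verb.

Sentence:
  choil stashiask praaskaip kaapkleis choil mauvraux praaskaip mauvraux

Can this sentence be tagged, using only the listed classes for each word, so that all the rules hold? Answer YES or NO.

Candidates per position — 1:choil {verb,adverb}; 2:stashiask {verb}; 3:praaskaip {noun}; 4:kaapkleis {adverb}; 5:choil {verb,adverb}; 6:mauvraux {verb}; 7:praaskaip {noun}; 8:mauvraux {verb}.
Rule 1 cannot be satisfied by any choice of tags from the lexicon.
So there is no consistent tagging.

NO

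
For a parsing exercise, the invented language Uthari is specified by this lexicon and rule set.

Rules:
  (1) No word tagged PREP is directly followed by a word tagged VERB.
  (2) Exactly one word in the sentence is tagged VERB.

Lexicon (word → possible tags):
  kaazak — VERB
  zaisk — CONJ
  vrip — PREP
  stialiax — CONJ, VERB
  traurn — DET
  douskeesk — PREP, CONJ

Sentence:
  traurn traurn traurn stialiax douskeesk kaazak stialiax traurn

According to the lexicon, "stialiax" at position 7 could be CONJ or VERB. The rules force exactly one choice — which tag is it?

Candidates per position — 1:traurn {DET}; 2:traurn {DET}; 3:traurn {DET}; 4:stialiax {CONJ,VERB}; 5:douskeesk {PREP,CONJ}; 6:kaazak {VERB}; 7:stialiax {CONJ,VERB}; 8:traurn {DET}.
Word 4 cannot be VERB — rule 2 would then fail for every completion. It is CONJ.
Word 5 cannot be PREP — rule 1 would then fail for every completion. It is CONJ.
Word 7 cannot be VERB — rule 2 would then fail for every completion. It is CONJ.
So the tagging must be: DET DET DET CONJ CONJ VERB CONJ DET.
Rule-by-rule: rule 1 satisfied; rule 2 satisfied.

CONJ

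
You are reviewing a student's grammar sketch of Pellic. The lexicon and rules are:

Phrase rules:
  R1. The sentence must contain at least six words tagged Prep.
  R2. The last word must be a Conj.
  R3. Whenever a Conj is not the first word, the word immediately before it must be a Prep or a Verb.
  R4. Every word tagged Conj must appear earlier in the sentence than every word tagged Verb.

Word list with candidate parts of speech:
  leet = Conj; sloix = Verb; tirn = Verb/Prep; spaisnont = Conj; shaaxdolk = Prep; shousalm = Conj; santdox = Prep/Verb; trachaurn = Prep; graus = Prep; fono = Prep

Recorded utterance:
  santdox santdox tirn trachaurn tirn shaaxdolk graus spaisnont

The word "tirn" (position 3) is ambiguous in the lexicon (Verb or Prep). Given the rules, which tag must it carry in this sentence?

Candidates per position — 1:santdox {Prep,Verb}; 2:santdox {Prep,Verb}; 3:tirn {Verb,Prep}; 4:trachaurn {Prep}; 5:tirn {Verb,Prep}; 6:shaaxdolk {Prep}; 7:graus {Prep}; 8:spaisnont {Conj}.
Word 1 cannot be Verb — rule 4 would then fail for every completion. It is Prep.
Word 2 cannot be Verb — rule 4 would then fail for every completion. It is Prep.
Word 3 cannot be Verb — rule 4 would then fail for every completion. It is Prep.
Word 5 cannot be Verb — rule 4 would then fail for every completion. It is Prep.
So the tagging must be: Prep Prep Prep Prep Prep Prep Prep Conj.
Check: rule 1 ok; rule 2 ok; rule 3 ok; rule 4 ok.

Prep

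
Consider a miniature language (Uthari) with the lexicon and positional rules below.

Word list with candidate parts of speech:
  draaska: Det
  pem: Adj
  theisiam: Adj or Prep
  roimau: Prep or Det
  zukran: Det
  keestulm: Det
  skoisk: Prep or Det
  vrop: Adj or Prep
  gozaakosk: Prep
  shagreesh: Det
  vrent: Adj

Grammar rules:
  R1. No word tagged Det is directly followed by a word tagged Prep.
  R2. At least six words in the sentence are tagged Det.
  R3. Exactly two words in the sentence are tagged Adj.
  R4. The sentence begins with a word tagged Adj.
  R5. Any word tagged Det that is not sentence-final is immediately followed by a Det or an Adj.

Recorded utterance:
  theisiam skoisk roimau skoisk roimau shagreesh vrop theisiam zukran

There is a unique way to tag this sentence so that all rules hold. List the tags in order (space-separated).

Adj Det Det Det Det Det Adj Prep Det

Candidates per position — 1:theisiam {Adj,Prep}; 2:skoisk {Prep,Det}; 3:roimau {Prep,Det}; 4:skoisk {Prep,Det}; 5:roimau {Prep,Det}; 6:shagreesh {Det}; 7:vrop {Adj,Prep}; 8:theisiam {Adj,Prep}; 9:zukran {Det}.
Position 1: Prep is ruled out by rule 4; that leaves Adj.
Position 2: Prep is ruled out by rule 2; that leaves Det.
Position 3: Prep is ruled out by rule 1; that leaves Det.
Position 4: Prep is ruled out by rule 1; that leaves Det.
Position 5: Prep is ruled out by rule 1; that leaves Det.
Position 7: Prep is ruled out by rule 1; that leaves Adj.
Position 8: Adj is ruled out by rule 3; that leaves Prep.
That leaves exactly one tagging: Adj Det Det Det Det Det Adj Prep Det.
Check: rule 1 holds; rule 2 holds; rule 3 holds; rule 4 holds; rule 5 holds.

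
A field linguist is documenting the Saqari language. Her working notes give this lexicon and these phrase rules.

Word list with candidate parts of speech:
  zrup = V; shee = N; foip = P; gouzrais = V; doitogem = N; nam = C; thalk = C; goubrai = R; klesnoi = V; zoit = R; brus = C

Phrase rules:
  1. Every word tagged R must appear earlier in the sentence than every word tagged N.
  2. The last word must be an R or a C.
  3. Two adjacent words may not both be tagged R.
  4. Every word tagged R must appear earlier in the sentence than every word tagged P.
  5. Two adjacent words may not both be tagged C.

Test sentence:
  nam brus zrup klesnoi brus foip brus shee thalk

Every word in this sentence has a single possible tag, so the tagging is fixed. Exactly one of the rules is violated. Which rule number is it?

5

Fixed tagging: C C V V C P C N C.
Rule check: R1 pass, R2 pass, R3 pass, R4 pass, R5 fail.
Only rule 5 fails.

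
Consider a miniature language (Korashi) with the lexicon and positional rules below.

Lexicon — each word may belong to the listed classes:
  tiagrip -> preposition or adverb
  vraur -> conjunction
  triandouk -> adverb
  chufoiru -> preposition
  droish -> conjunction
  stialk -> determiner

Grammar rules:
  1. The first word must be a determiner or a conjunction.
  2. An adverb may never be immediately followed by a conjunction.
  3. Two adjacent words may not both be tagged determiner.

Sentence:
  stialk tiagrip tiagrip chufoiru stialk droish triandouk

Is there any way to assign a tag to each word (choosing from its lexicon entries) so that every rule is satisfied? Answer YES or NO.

Candidates per position — 1:stialk {determiner}; 2:tiagrip {preposition,adverb}; 3:tiagrip {preposition,adverb}; 4:chufoiru {preposition}; 5:stialk {determiner}; 6:droish {conjunction}; 7:triandouk {adverb}.
One satisfying assignment: determiner adverb adverb preposition determiner conjunction adverb.
Verifying each rule — rule 1 holds; rule 2 holds; rule 3 holds.

YES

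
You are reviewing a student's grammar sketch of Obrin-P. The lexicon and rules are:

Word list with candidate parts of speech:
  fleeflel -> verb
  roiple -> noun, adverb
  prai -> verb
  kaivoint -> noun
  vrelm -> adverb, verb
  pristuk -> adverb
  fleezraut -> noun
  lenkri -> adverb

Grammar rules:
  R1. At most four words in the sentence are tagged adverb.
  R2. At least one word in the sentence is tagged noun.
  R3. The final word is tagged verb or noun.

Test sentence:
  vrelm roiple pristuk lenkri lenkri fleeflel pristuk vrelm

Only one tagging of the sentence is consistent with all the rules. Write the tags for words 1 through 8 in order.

Candidates per position — 1:vrelm {adverb,verb}; 2:roiple {noun,adverb}; 3:pristuk {adverb}; 4:lenkri {adverb}; 5:lenkri {adverb}; 6:fleeflel {verb}; 7:pristuk {adverb}; 8:vrelm {adverb,verb}.
Word 1 cannot be adverb — rule 1 would then fail for every completion. It is verb.
Word 2 cannot be adverb — rule 1 would then fail for every completion. It is noun.
Word 8 cannot be adverb — rule 1 would then fail for every completion. It is verb.
The unique satisfying tagging is: verb noun adverb adverb adverb verb adverb verb.
Rule-by-rule: rule 1 ✓; rule 2 ✓; rule 3 ✓.

verb noun adverb adverb adverb verb adverb verb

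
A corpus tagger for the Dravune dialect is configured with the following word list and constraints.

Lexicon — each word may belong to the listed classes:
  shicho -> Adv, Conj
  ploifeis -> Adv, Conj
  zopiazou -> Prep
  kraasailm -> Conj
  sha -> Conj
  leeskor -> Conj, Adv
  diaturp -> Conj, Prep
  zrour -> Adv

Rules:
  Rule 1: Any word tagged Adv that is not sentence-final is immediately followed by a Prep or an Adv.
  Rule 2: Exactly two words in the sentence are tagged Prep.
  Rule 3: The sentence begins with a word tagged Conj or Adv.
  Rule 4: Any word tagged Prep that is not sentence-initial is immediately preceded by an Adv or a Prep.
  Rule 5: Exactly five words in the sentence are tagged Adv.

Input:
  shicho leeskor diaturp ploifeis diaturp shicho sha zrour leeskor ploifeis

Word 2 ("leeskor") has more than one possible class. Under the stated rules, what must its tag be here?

Adv

Candidates per position — 1:shicho {Adv,Conj}; 2:leeskor {Conj,Adv}; 3:diaturp {Conj,Prep}; 4:ploifeis {Adv,Conj}; 5:diaturp {Conj,Prep}; 6:shicho {Adv,Conj}; 7:sha {Conj}; 8:zrour {Adv}; 9:leeskor {Conj,Adv}; 10:ploifeis {Adv,Conj}.
At position 3, choosing Conj makes rule 2 impossible to satisfy; hence Prep.
At position 5, choosing Conj makes rule 2 impossible to satisfy; hence Prep.
At position 6, choosing Adv makes rule 1 impossible to satisfy; hence Conj.
At position 9, choosing Conj makes rule 1 impossible to satisfy; hence Adv.
At position 10, choosing Conj makes rule 1 impossible to satisfy; hence Adv.
At position 2, choosing Conj makes rule 4 impossible to satisfy; hence Adv.
At position 4, choosing Conj makes rule 4 impossible to satisfy; hence Adv.
At position 1, choosing Adv makes rule 5 impossible to satisfy; hence Conj.
The unique satisfying tagging is: Conj Adv Prep Adv Prep Conj Conj Adv Adv Adv.
Rule-by-rule: rule 1 holds; rule 2 holds; rule 3 holds; rule 4 holds; rule 5 holds.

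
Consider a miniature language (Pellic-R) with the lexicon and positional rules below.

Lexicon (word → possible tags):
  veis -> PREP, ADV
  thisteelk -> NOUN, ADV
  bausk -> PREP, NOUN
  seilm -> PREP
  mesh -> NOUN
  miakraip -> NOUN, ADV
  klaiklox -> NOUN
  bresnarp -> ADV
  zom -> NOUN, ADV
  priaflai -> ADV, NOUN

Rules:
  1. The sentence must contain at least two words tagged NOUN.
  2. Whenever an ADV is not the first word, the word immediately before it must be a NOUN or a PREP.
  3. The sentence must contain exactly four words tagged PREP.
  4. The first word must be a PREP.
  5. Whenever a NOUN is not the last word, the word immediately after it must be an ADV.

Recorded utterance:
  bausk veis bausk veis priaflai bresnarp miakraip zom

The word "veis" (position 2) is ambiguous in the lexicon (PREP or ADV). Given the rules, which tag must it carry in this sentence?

PREP

Candidates per position — 1:bausk {PREP,NOUN}; 2:veis {PREP,ADV}; 3:bausk {PREP,NOUN}; 4:veis {PREP,ADV}; 5:priaflai {ADV,NOUN}; 6:bresnarp {ADV}; 7:miakraip {NOUN,ADV}; 8:zom {NOUN,ADV}.
Word 1 cannot be NOUN — rule 3 would then fail for every completion. It is PREP.
Word 2 cannot be ADV — rule 3 would then fail for every completion. It is PREP.
Word 3 cannot be NOUN — rule 3 would then fail for every completion. It is PREP.
Word 4 cannot be ADV — rule 3 would then fail for every completion. It is PREP.
Word 5 cannot be ADV — rule 2 would then fail for every completion. It is NOUN.
Word 7 cannot be ADV — rule 2 would then fail for every completion. It is NOUN.
Word 8 cannot be NOUN — rule 5 would then fail for every completion. It is ADV.
The unique satisfying tagging is: PREP PREP PREP PREP NOUN ADV NOUN ADV.
Rule-by-rule: rule 1 satisfied; rule 2 satisfied; rule 3 satisfied; rule 4 satisfied; rule 5 satisfied.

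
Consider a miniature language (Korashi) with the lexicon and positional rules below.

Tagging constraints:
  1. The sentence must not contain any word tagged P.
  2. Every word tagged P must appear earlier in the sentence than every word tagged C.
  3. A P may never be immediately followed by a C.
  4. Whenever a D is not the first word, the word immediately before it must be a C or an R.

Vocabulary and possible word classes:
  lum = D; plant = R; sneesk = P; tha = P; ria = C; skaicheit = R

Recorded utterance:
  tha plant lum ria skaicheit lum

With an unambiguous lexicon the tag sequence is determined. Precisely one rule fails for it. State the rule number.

Fixed tagging: P R D C R D.
Applying the rules: R1 ✗, R2 ✓, R3 ✓, R4 ✓.
Only rule 1 fails.

1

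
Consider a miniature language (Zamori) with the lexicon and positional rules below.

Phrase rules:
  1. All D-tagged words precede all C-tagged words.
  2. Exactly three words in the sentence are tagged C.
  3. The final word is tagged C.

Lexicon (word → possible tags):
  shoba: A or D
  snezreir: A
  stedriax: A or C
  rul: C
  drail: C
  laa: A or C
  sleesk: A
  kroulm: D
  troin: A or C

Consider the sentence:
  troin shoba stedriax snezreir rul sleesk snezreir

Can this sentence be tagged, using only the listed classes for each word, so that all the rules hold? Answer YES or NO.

NO

Candidates per position — 1:troin {A,C}; 2:shoba {A,D}; 3:stedriax {A,C}; 4:snezreir {A}; 5:rul {C}; 6:sleesk {A}; 7:snezreir {A}.
Rule 3 cannot be satisfied by any choice of tags from the lexicon.
So there is no consistent tagging.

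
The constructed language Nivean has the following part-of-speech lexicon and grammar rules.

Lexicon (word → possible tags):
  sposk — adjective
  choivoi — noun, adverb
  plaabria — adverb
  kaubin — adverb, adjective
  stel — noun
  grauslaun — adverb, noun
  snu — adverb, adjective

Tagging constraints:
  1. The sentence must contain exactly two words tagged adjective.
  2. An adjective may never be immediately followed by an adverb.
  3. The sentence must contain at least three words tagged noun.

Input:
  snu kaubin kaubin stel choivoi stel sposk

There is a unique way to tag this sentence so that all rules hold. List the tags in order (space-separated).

Candidates per position — 1:snu {adverb,adjective}; 2:kaubin {adverb,adjective}; 3:kaubin {adverb,adjective}; 4:stel {noun}; 5:choivoi {noun,adverb}; 6:stel {noun}; 7:sposk {adjective}.
At position 5, choosing adverb makes rule 3 impossible to satisfy; hence noun.
The remaining ambiguous positions (1, 2, 3) are resolved jointly — only one combination satisfies every rule.
That leaves exactly one tagging: adverb adverb adjective noun noun noun adjective.
Check: rule 1 holds; rule 2 holds; rule 3 holds.

adverb adverb adjective noun noun noun adjective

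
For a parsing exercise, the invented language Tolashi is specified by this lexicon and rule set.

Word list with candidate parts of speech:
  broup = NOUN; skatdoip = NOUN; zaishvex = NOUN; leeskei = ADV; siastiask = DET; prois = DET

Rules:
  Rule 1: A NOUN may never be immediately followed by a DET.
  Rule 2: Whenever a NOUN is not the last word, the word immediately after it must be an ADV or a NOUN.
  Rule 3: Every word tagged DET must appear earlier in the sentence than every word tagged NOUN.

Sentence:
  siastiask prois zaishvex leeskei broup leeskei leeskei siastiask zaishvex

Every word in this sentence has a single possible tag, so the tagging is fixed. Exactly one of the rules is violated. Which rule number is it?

Fixed tagging: DET DET NOUN ADV NOUN ADV ADV DET NOUN.
Checking each rule: R1 ok, R2 ok, R3 fails.
Only rule 3 fails.

3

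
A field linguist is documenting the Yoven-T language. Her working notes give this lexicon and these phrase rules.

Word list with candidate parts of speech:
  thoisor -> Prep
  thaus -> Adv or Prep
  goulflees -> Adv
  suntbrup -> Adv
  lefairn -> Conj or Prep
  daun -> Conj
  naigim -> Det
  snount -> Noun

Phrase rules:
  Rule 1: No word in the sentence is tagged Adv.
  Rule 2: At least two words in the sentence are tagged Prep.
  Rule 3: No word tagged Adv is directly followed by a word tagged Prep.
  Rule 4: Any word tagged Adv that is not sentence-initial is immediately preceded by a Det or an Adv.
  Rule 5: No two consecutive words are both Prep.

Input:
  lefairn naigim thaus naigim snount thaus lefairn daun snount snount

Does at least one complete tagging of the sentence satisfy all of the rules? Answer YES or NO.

Candidates per position — 1:lefairn {Conj,Prep}; 2:naigim {Det}; 3:thaus {Adv,Prep}; 4:naigim {Det}; 5:snount {Noun}; 6:thaus {Adv,Prep}; 7:lefairn {Conj,Prep}; 8:daun {Conj}; 9:snount {Noun}; 10:snount {Noun}.
One satisfying assignment: Prep Det Prep Det Noun Prep Conj Conj Noun Noun.
Verifying each rule — rule 1 holds; rule 2 holds; rule 3 holds; rule 4 holds; rule 5 holds.

YES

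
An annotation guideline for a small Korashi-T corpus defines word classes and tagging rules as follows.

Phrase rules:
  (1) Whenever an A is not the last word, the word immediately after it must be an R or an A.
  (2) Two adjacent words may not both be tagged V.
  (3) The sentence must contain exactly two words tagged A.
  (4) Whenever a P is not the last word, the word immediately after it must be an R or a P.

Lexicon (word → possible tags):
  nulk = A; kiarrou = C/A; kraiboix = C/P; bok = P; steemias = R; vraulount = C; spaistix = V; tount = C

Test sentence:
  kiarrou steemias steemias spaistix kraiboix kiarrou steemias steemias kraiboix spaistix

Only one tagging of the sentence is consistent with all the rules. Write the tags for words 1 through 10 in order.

A R R V C A R R C V

Candidates per position — 1:kiarrou {C,A}; 2:steemias {R}; 3:steemias {R}; 4:spaistix {V}; 5:kraiboix {C,P}; 6:kiarrou {C,A}; 7:steemias {R}; 8:steemias {R}; 9:kraiboix {C,P}; 10:spaistix {V}.
At position 1, choosing C makes rule 3 impossible to satisfy; hence A.
At position 5, choosing P makes rule 4 impossible to satisfy; hence C.
At position 6, choosing C makes rule 3 impossible to satisfy; hence A.
At position 9, choosing P makes rule 4 impossible to satisfy; hence C.
The only consistent sequence is: A R R V C A R R C V.
Rule-by-rule: rule 1 ✓; rule 2 ✓; rule 3 ✓; rule 4 ✓.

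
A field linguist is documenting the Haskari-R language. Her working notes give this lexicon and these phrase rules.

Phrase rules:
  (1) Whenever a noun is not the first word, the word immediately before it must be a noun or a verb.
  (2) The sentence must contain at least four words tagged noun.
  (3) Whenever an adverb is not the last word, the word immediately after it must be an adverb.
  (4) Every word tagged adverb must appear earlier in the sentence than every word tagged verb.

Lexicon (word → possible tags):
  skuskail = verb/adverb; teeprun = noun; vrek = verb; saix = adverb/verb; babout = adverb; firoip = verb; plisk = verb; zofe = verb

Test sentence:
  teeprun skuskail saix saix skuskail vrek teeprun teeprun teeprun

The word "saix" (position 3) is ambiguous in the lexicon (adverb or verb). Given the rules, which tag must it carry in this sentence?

Candidates per position — 1:teeprun {noun}; 2:skuskail {verb,adverb}; 3:saix {adverb,verb}; 4:saix {adverb,verb}; 5:skuskail {verb,adverb}; 6:vrek {verb}; 7:teeprun {noun}; 8:teeprun {noun}; 9:teeprun {noun}.
At position 2, choosing adverb makes rule 3 impossible to satisfy; hence verb.
At position 3, choosing adverb makes rule 3 impossible to satisfy; hence verb.
At position 4, choosing adverb makes rule 3 impossible to satisfy; hence verb.
At position 5, choosing adverb makes rule 3 impossible to satisfy; hence verb.
That leaves exactly one tagging: noun verb verb verb verb verb noun noun noun.
Rule-by-rule: rule 1 satisfied; rule 2 satisfied; rule 3 satisfied; rule 4 satisfied.

verb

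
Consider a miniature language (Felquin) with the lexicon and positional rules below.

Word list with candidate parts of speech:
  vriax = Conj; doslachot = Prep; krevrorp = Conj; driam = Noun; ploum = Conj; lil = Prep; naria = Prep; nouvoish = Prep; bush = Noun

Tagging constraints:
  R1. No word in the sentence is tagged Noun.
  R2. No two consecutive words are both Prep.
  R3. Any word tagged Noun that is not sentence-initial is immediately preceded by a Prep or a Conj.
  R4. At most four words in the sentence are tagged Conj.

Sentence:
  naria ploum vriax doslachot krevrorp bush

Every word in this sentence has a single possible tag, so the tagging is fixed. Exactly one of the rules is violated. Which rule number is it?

1

Fixed tagging: Prep Conj Conj Prep Conj Noun.
Checking each rule: R1 fails, R2 ok, R3 ok, R4 ok.
Only rule 1 fails.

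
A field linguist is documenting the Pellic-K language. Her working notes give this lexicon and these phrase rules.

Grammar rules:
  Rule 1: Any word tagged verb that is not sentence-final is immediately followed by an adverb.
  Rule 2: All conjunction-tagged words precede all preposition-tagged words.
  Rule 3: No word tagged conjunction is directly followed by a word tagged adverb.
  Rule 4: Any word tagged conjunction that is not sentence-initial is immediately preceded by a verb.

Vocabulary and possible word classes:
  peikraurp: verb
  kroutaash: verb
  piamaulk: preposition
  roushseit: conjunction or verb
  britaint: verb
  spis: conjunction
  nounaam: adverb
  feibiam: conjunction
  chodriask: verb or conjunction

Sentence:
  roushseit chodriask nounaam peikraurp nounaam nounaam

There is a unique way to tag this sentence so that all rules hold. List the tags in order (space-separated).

conjunction verb adverb verb adverb adverb

Candidates per position — 1:roushseit {conjunction,verb}; 2:chodriask {verb,conjunction}; 3:nounaam {adverb}; 4:peikraurp {verb}; 5:nounaam {adverb}; 6:nounaam {adverb}.
Position 1: tagging it verb would leave rule 1 unsatisfiable, so it must be conjunction.
Position 2: tagging it conjunction would leave rule 3 unsatisfiable, so it must be verb.
The unique satisfying tagging is: conjunction verb adverb verb adverb adverb.
Check: rule 1 satisfied; rule 2 satisfied; rule 3 satisfied; rule 4 satisfied.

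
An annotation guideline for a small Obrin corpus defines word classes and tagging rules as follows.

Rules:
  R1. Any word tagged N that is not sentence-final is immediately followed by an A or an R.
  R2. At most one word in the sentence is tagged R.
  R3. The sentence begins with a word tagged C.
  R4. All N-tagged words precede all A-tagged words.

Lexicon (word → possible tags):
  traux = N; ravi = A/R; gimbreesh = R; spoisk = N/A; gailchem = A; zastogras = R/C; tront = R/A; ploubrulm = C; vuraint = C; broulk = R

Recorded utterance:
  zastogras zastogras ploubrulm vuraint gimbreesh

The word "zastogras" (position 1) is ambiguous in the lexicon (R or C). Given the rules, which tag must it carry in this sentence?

Candidates per position — 1:zastogras {R,C}; 2:zastogras {R,C}; 3:ploubrulm {C}; 4:vuraint {C}; 5:gimbreesh {R}.
Position 1: tagging it R would leave rule 2 unsatisfiable, so it must be C.
Position 2: tagging it R would leave rule 2 unsatisfiable, so it must be C.
The only consistent sequence is: C C C C R.
Rule-by-rule: rule 1 ✓; rule 2 ✓; rule 3 ✓; rule 4 ✓.

C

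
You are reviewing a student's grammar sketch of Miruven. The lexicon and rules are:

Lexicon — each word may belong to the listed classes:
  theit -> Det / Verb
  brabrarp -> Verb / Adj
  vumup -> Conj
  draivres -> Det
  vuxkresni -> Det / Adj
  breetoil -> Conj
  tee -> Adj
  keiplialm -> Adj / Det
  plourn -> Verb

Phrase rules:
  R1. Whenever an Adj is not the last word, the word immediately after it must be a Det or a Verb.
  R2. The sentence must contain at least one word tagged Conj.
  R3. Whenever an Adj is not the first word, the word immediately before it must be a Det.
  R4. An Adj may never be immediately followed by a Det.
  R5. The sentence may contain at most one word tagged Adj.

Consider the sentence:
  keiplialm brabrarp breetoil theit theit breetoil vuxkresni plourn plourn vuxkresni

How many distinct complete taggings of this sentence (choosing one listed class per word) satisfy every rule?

Candidates per position — 1:keiplialm {Adj,Det}; 2:brabrarp {Verb,Adj}; 3:breetoil {Conj}; 4:theit {Det,Verb}; 5:theit {Det,Verb}; 6:breetoil {Conj}; 7:vuxkresni {Det,Adj}; 8:plourn {Verb}; 9:plourn {Verb}; 10:vuxkresni {Det,Adj}.
There are 64 candidate sequences in total.
Checking each against the rules leaves 8 sequences.
Count = 8.

8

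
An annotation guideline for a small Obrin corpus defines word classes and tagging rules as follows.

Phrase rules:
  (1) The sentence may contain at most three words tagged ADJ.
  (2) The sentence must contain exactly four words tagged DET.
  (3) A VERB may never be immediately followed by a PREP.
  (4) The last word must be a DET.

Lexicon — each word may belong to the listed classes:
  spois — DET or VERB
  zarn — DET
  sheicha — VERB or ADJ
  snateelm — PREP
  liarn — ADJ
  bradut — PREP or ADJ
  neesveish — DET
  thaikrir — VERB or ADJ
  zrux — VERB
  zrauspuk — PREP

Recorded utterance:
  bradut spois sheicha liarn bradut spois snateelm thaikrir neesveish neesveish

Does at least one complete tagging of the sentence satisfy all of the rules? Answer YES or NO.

YES

Candidates per position — 1:bradut {PREP,ADJ}; 2:spois {DET,VERB}; 3:sheicha {VERB,ADJ}; 4:liarn {ADJ}; 5:bradut {PREP,ADJ}; 6:spois {DET,VERB}; 7:snateelm {PREP}; 8:thaikrir {VERB,ADJ}; 9:neesveish {DET}; 10:neesveish {DET}.
One satisfying assignment: ADJ DET ADJ ADJ PREP DET PREP VERB DET DET.
Checking: rule 1 satisfied; rule 2 satisfied; rule 3 satisfied; rule 4 satisfied.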